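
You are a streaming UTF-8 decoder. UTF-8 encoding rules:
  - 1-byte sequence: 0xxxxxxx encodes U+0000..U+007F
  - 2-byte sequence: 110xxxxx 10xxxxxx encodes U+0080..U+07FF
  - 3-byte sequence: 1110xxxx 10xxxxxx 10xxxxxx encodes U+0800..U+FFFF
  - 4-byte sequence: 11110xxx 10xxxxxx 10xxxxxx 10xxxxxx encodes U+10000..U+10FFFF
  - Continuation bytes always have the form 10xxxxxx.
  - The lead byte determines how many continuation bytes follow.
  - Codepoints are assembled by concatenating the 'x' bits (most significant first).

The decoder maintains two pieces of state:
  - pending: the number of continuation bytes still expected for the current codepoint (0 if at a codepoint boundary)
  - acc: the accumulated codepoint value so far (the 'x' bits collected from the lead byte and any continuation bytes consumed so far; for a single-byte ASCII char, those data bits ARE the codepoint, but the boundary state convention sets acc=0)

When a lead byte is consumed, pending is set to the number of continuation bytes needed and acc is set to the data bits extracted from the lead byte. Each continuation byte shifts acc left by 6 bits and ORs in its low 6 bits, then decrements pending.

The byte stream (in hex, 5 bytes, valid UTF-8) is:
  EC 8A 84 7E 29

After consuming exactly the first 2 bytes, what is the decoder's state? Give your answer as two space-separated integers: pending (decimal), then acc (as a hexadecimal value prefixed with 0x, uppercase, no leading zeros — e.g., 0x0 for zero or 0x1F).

Byte[0]=EC: 3-byte lead. pending=2, acc=0xC
Byte[1]=8A: continuation. acc=(acc<<6)|0x0A=0x30A, pending=1

Answer: 1 0x30A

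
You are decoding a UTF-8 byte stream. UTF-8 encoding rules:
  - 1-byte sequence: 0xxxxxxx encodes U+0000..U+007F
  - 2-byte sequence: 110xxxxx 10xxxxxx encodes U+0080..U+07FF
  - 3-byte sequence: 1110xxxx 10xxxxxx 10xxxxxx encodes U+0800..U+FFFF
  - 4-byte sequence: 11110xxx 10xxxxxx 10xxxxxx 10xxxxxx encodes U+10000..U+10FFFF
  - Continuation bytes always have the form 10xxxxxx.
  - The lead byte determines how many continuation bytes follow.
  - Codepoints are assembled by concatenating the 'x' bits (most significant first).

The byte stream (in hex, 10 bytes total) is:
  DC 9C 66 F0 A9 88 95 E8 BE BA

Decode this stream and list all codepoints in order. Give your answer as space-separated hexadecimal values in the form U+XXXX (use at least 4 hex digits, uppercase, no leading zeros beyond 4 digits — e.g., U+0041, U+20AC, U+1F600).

Byte[0]=DC: 2-byte lead, need 1 cont bytes. acc=0x1C
Byte[1]=9C: continuation. acc=(acc<<6)|0x1C=0x71C
Completed: cp=U+071C (starts at byte 0)
Byte[2]=66: 1-byte ASCII. cp=U+0066
Byte[3]=F0: 4-byte lead, need 3 cont bytes. acc=0x0
Byte[4]=A9: continuation. acc=(acc<<6)|0x29=0x29
Byte[5]=88: continuation. acc=(acc<<6)|0x08=0xA48
Byte[6]=95: continuation. acc=(acc<<6)|0x15=0x29215
Completed: cp=U+29215 (starts at byte 3)
Byte[7]=E8: 3-byte lead, need 2 cont bytes. acc=0x8
Byte[8]=BE: continuation. acc=(acc<<6)|0x3E=0x23E
Byte[9]=BA: continuation. acc=(acc<<6)|0x3A=0x8FBA
Completed: cp=U+8FBA (starts at byte 7)

Answer: U+071C U+0066 U+29215 U+8FBA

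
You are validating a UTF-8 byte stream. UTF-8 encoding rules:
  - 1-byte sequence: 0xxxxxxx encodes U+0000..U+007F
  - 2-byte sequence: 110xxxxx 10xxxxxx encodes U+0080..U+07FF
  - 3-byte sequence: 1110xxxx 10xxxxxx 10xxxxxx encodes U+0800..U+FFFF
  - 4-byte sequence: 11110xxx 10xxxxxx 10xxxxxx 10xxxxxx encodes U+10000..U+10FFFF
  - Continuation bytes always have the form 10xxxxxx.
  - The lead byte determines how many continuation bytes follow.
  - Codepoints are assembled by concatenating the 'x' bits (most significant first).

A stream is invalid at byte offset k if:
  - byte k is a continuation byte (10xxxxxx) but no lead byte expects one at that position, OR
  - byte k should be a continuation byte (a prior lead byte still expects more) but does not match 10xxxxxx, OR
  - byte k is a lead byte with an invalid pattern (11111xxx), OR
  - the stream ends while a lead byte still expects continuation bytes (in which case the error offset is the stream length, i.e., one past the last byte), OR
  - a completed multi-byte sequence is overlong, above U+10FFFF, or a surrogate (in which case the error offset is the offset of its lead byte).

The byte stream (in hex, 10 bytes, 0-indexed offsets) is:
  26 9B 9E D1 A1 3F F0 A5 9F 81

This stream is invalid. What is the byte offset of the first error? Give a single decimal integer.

Answer: 1

Derivation:
Byte[0]=26: 1-byte ASCII. cp=U+0026
Byte[1]=9B: INVALID lead byte (not 0xxx/110x/1110/11110)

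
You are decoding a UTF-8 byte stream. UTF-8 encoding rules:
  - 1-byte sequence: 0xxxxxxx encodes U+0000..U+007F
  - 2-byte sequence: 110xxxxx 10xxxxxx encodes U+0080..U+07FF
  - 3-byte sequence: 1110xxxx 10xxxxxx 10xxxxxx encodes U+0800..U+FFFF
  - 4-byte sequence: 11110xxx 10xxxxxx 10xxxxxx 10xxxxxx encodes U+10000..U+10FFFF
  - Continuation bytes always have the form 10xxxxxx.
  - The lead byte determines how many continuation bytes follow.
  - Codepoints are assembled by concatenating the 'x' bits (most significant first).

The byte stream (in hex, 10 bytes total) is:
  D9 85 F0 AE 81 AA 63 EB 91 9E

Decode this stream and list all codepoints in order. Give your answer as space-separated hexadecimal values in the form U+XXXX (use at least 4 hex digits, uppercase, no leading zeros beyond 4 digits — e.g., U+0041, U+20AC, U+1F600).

Byte[0]=D9: 2-byte lead, need 1 cont bytes. acc=0x19
Byte[1]=85: continuation. acc=(acc<<6)|0x05=0x645
Completed: cp=U+0645 (starts at byte 0)
Byte[2]=F0: 4-byte lead, need 3 cont bytes. acc=0x0
Byte[3]=AE: continuation. acc=(acc<<6)|0x2E=0x2E
Byte[4]=81: continuation. acc=(acc<<6)|0x01=0xB81
Byte[5]=AA: continuation. acc=(acc<<6)|0x2A=0x2E06A
Completed: cp=U+2E06A (starts at byte 2)
Byte[6]=63: 1-byte ASCII. cp=U+0063
Byte[7]=EB: 3-byte lead, need 2 cont bytes. acc=0xB
Byte[8]=91: continuation. acc=(acc<<6)|0x11=0x2D1
Byte[9]=9E: continuation. acc=(acc<<6)|0x1E=0xB45E
Completed: cp=U+B45E (starts at byte 7)

Answer: U+0645 U+2E06A U+0063 U+B45E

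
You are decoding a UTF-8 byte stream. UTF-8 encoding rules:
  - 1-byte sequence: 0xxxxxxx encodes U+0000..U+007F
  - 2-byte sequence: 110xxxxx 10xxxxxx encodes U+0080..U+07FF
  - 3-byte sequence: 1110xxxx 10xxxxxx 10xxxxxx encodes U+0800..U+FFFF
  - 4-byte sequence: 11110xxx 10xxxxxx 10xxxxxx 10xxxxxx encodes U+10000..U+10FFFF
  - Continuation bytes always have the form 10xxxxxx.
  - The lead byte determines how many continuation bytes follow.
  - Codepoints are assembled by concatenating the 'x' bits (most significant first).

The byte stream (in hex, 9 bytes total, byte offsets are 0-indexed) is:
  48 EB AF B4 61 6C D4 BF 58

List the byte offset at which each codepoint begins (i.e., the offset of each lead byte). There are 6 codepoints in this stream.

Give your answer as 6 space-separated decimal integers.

Byte[0]=48: 1-byte ASCII. cp=U+0048
Byte[1]=EB: 3-byte lead, need 2 cont bytes. acc=0xB
Byte[2]=AF: continuation. acc=(acc<<6)|0x2F=0x2EF
Byte[3]=B4: continuation. acc=(acc<<6)|0x34=0xBBF4
Completed: cp=U+BBF4 (starts at byte 1)
Byte[4]=61: 1-byte ASCII. cp=U+0061
Byte[5]=6C: 1-byte ASCII. cp=U+006C
Byte[6]=D4: 2-byte lead, need 1 cont bytes. acc=0x14
Byte[7]=BF: continuation. acc=(acc<<6)|0x3F=0x53F
Completed: cp=U+053F (starts at byte 6)
Byte[8]=58: 1-byte ASCII. cp=U+0058

Answer: 0 1 4 5 6 8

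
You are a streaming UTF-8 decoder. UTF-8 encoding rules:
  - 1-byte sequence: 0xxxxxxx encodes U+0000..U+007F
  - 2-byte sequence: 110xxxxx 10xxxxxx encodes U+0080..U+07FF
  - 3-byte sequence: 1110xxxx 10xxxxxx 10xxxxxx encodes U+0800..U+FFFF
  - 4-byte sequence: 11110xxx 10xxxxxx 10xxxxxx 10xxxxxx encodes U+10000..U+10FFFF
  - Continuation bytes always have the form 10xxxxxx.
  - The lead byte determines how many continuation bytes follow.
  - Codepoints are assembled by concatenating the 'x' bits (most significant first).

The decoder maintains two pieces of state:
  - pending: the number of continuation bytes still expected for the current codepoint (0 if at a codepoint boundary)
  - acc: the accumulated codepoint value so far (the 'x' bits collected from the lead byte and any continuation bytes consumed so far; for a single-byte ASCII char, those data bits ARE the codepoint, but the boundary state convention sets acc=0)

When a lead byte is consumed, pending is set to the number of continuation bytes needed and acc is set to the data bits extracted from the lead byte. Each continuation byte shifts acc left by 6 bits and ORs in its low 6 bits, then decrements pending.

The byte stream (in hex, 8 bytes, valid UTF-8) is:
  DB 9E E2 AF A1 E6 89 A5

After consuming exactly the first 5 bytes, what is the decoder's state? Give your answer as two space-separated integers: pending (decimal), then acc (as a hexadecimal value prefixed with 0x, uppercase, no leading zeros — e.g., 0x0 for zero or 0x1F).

Answer: 0 0x2BE1

Derivation:
Byte[0]=DB: 2-byte lead. pending=1, acc=0x1B
Byte[1]=9E: continuation. acc=(acc<<6)|0x1E=0x6DE, pending=0
Byte[2]=E2: 3-byte lead. pending=2, acc=0x2
Byte[3]=AF: continuation. acc=(acc<<6)|0x2F=0xAF, pending=1
Byte[4]=A1: continuation. acc=(acc<<6)|0x21=0x2BE1, pending=0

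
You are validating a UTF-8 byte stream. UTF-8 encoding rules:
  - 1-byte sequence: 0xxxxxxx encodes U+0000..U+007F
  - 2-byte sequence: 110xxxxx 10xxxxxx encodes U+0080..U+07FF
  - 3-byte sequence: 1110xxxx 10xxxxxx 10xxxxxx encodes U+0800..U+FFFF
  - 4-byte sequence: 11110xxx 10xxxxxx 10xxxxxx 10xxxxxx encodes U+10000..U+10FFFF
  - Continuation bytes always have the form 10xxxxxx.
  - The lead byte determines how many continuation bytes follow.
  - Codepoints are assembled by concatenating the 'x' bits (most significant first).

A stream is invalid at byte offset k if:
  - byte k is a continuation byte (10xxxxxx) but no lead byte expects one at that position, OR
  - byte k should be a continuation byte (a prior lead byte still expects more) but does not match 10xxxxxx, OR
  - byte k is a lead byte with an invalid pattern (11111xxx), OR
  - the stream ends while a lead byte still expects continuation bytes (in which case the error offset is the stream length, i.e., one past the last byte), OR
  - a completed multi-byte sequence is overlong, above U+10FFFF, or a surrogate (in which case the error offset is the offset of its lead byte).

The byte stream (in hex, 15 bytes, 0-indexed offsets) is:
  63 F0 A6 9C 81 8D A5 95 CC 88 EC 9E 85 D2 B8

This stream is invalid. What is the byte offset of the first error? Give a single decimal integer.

Answer: 5

Derivation:
Byte[0]=63: 1-byte ASCII. cp=U+0063
Byte[1]=F0: 4-byte lead, need 3 cont bytes. acc=0x0
Byte[2]=A6: continuation. acc=(acc<<6)|0x26=0x26
Byte[3]=9C: continuation. acc=(acc<<6)|0x1C=0x99C
Byte[4]=81: continuation. acc=(acc<<6)|0x01=0x26701
Completed: cp=U+26701 (starts at byte 1)
Byte[5]=8D: INVALID lead byte (not 0xxx/110x/1110/11110)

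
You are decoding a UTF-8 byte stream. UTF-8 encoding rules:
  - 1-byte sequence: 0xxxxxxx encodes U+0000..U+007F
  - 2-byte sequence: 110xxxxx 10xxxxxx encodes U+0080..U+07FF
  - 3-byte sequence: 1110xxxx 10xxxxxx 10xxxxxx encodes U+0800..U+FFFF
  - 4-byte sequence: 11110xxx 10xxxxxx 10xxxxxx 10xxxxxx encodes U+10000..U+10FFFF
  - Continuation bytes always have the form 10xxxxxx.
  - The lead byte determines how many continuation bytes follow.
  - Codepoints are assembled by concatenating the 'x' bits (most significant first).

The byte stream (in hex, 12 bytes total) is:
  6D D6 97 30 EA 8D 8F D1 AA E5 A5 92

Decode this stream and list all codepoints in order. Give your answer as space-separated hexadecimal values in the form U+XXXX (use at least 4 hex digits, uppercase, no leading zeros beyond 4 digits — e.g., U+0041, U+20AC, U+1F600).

Answer: U+006D U+0597 U+0030 U+A34F U+046A U+5952

Derivation:
Byte[0]=6D: 1-byte ASCII. cp=U+006D
Byte[1]=D6: 2-byte lead, need 1 cont bytes. acc=0x16
Byte[2]=97: continuation. acc=(acc<<6)|0x17=0x597
Completed: cp=U+0597 (starts at byte 1)
Byte[3]=30: 1-byte ASCII. cp=U+0030
Byte[4]=EA: 3-byte lead, need 2 cont bytes. acc=0xA
Byte[5]=8D: continuation. acc=(acc<<6)|0x0D=0x28D
Byte[6]=8F: continuation. acc=(acc<<6)|0x0F=0xA34F
Completed: cp=U+A34F (starts at byte 4)
Byte[7]=D1: 2-byte lead, need 1 cont bytes. acc=0x11
Byte[8]=AA: continuation. acc=(acc<<6)|0x2A=0x46A
Completed: cp=U+046A (starts at byte 7)
Byte[9]=E5: 3-byte lead, need 2 cont bytes. acc=0x5
Byte[10]=A5: continuation. acc=(acc<<6)|0x25=0x165
Byte[11]=92: continuation. acc=(acc<<6)|0x12=0x5952
Completed: cp=U+5952 (starts at byte 9)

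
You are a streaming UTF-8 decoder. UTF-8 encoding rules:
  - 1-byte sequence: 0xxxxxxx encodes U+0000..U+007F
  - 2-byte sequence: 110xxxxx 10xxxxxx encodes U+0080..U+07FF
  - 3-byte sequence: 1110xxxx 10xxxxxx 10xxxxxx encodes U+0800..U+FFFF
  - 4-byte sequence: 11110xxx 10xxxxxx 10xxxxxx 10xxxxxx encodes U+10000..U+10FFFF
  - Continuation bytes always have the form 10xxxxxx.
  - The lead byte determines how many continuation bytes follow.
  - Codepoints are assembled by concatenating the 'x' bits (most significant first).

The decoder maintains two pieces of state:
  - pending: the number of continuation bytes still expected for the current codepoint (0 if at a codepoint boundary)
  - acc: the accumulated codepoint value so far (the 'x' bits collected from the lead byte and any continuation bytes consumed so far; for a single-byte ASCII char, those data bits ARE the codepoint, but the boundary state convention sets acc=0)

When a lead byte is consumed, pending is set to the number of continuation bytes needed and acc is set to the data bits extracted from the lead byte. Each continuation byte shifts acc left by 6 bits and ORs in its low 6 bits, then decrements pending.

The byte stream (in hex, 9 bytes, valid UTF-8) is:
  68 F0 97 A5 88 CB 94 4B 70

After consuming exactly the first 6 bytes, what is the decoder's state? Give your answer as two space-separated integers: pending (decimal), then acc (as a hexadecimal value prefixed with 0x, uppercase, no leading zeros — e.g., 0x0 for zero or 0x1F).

Byte[0]=68: 1-byte. pending=0, acc=0x0
Byte[1]=F0: 4-byte lead. pending=3, acc=0x0
Byte[2]=97: continuation. acc=(acc<<6)|0x17=0x17, pending=2
Byte[3]=A5: continuation. acc=(acc<<6)|0x25=0x5E5, pending=1
Byte[4]=88: continuation. acc=(acc<<6)|0x08=0x17948, pending=0
Byte[5]=CB: 2-byte lead. pending=1, acc=0xB

Answer: 1 0xB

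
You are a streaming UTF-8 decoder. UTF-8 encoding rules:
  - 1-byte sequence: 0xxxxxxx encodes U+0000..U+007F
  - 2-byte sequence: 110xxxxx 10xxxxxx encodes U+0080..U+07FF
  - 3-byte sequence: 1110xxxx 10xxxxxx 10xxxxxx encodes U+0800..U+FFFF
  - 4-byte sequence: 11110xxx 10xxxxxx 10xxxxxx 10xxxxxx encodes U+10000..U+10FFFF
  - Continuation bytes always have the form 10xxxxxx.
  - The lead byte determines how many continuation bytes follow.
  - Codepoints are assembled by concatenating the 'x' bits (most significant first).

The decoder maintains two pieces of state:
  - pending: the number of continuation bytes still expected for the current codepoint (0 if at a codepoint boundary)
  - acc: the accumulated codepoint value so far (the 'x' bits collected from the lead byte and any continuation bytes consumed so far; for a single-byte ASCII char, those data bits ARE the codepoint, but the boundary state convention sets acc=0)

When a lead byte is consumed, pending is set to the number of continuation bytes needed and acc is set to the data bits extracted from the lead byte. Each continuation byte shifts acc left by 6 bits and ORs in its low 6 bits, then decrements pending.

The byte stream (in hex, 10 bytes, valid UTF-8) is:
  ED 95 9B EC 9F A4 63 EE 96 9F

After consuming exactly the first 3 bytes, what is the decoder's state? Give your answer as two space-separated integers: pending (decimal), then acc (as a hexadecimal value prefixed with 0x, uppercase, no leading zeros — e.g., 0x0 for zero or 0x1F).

Byte[0]=ED: 3-byte lead. pending=2, acc=0xD
Byte[1]=95: continuation. acc=(acc<<6)|0x15=0x355, pending=1
Byte[2]=9B: continuation. acc=(acc<<6)|0x1B=0xD55B, pending=0

Answer: 0 0xD55B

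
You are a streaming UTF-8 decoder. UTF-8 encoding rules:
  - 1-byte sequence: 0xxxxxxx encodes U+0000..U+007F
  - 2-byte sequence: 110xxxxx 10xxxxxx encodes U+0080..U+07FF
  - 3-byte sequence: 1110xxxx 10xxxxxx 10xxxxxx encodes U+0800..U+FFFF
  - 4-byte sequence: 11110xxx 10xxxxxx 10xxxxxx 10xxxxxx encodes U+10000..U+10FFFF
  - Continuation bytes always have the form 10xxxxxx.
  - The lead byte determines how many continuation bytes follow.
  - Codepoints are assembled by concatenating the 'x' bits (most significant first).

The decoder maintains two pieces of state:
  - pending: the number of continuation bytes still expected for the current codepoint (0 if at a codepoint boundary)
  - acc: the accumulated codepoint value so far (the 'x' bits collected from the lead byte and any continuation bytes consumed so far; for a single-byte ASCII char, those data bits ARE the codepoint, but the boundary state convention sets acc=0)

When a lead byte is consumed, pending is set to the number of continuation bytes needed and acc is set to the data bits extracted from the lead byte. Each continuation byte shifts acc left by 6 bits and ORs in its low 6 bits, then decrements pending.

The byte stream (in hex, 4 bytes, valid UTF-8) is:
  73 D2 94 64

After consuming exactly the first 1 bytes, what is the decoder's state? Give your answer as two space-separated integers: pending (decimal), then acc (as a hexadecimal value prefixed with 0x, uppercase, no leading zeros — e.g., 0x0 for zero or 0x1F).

Byte[0]=73: 1-byte. pending=0, acc=0x0

Answer: 0 0x0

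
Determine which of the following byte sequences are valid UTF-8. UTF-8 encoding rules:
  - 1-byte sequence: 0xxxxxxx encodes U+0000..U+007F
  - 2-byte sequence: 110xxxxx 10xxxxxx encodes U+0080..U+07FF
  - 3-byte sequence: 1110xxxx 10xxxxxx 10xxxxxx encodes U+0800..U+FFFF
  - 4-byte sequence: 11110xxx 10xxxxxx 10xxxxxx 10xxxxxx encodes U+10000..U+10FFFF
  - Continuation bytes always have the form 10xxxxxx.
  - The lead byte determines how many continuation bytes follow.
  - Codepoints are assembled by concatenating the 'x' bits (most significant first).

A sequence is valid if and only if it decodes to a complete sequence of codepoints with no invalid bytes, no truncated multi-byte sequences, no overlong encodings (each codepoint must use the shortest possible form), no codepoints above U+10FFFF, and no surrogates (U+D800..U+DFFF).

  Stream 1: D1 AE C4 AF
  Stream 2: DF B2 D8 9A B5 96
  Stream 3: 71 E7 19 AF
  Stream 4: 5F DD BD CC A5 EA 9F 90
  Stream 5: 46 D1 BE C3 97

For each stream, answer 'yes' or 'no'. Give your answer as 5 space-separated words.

Answer: yes no no yes yes

Derivation:
Stream 1: decodes cleanly. VALID
Stream 2: error at byte offset 4. INVALID
Stream 3: error at byte offset 2. INVALID
Stream 4: decodes cleanly. VALID
Stream 5: decodes cleanly. VALID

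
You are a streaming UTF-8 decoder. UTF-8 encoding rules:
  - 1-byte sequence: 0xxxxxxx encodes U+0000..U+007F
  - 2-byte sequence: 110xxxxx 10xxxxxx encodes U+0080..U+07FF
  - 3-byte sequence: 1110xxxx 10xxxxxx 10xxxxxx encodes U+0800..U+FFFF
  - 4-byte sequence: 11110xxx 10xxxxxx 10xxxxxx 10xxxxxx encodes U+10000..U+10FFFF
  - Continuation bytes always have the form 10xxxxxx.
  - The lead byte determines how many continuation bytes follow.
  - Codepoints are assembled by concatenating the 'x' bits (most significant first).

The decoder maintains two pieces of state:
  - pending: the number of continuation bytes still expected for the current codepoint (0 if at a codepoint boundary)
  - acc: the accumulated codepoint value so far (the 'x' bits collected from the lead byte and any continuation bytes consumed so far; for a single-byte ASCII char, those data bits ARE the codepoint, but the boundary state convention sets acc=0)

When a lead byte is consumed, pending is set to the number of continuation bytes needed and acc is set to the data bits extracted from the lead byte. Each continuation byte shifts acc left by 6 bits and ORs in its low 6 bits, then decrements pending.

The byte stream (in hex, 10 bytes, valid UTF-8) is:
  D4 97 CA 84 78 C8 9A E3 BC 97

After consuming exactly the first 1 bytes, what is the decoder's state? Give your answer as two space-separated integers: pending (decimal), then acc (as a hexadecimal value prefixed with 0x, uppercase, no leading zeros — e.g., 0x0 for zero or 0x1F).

Byte[0]=D4: 2-byte lead. pending=1, acc=0x14

Answer: 1 0x14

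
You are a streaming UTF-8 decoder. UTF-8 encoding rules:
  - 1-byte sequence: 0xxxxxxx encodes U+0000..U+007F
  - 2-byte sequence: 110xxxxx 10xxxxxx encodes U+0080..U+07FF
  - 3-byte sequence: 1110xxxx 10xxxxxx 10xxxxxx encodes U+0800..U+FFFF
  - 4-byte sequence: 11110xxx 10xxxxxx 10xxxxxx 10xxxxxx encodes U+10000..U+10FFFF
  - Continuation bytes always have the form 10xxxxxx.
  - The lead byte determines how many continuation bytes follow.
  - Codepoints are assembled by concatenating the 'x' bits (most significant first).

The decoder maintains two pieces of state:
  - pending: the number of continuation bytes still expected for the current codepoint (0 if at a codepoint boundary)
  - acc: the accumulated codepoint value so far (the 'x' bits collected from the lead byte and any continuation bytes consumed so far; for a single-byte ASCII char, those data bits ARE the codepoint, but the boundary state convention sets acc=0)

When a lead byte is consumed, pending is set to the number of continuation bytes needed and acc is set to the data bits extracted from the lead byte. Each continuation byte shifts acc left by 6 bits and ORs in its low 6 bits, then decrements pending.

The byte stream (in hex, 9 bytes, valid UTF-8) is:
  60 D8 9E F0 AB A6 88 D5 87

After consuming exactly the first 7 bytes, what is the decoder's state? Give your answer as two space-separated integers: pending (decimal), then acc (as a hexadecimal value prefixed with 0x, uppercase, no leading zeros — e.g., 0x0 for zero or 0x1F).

Answer: 0 0x2B988

Derivation:
Byte[0]=60: 1-byte. pending=0, acc=0x0
Byte[1]=D8: 2-byte lead. pending=1, acc=0x18
Byte[2]=9E: continuation. acc=(acc<<6)|0x1E=0x61E, pending=0
Byte[3]=F0: 4-byte lead. pending=3, acc=0x0
Byte[4]=AB: continuation. acc=(acc<<6)|0x2B=0x2B, pending=2
Byte[5]=A6: continuation. acc=(acc<<6)|0x26=0xAE6, pending=1
Byte[6]=88: continuation. acc=(acc<<6)|0x08=0x2B988, pending=0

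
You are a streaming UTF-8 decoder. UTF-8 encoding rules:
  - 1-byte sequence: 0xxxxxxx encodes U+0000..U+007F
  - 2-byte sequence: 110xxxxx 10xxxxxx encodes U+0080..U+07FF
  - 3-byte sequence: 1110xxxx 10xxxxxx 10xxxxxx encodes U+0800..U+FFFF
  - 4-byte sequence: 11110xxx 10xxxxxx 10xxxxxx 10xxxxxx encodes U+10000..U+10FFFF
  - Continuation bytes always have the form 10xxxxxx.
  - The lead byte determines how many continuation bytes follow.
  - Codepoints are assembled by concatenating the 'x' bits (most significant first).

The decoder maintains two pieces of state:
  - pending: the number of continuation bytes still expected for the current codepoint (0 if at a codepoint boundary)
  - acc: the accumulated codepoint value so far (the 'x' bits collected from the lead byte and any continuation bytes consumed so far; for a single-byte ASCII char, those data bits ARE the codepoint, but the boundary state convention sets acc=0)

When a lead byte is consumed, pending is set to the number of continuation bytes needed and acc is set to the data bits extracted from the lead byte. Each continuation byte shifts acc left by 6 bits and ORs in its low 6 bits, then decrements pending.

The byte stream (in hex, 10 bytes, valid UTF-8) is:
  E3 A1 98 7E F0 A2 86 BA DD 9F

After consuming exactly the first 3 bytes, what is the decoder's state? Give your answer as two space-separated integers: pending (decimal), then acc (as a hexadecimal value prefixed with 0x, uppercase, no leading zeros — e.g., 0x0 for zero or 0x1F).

Byte[0]=E3: 3-byte lead. pending=2, acc=0x3
Byte[1]=A1: continuation. acc=(acc<<6)|0x21=0xE1, pending=1
Byte[2]=98: continuation. acc=(acc<<6)|0x18=0x3858, pending=0

Answer: 0 0x3858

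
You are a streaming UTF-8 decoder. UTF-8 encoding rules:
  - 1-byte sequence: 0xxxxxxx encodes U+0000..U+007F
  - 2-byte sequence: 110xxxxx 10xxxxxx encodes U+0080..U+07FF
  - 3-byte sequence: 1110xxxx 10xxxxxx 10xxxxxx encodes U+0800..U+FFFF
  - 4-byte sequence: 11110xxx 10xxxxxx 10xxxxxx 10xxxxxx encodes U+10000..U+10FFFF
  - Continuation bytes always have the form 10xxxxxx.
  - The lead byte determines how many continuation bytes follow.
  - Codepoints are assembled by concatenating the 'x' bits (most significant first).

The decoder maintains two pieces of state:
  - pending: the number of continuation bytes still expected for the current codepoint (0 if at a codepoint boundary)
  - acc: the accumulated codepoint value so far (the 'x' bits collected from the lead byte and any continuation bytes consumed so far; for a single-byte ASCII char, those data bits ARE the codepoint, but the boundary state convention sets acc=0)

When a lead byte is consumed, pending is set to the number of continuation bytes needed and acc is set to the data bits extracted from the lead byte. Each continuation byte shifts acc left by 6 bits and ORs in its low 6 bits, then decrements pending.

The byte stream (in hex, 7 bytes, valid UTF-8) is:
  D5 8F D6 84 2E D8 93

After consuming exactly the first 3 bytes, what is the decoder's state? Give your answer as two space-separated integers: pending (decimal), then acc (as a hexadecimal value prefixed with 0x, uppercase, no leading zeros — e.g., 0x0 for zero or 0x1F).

Byte[0]=D5: 2-byte lead. pending=1, acc=0x15
Byte[1]=8F: continuation. acc=(acc<<6)|0x0F=0x54F, pending=0
Byte[2]=D6: 2-byte lead. pending=1, acc=0x16

Answer: 1 0x16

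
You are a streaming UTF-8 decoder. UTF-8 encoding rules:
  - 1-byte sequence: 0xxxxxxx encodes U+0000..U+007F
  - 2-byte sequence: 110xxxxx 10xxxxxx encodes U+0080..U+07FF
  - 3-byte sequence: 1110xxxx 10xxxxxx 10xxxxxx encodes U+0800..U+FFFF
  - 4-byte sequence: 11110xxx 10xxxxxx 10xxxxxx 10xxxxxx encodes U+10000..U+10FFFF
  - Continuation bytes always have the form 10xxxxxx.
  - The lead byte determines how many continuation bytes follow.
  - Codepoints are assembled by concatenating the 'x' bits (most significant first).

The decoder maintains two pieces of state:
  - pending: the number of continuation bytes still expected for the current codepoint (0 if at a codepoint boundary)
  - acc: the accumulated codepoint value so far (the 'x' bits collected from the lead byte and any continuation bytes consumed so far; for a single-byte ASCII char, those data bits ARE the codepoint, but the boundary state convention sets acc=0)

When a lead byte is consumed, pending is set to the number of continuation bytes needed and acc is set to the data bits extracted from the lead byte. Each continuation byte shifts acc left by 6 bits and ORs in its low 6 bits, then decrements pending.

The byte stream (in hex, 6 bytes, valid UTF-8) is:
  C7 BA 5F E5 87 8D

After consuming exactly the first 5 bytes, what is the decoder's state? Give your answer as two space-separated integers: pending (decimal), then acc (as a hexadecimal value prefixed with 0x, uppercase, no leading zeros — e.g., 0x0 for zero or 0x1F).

Answer: 1 0x147

Derivation:
Byte[0]=C7: 2-byte lead. pending=1, acc=0x7
Byte[1]=BA: continuation. acc=(acc<<6)|0x3A=0x1FA, pending=0
Byte[2]=5F: 1-byte. pending=0, acc=0x0
Byte[3]=E5: 3-byte lead. pending=2, acc=0x5
Byte[4]=87: continuation. acc=(acc<<6)|0x07=0x147, pending=1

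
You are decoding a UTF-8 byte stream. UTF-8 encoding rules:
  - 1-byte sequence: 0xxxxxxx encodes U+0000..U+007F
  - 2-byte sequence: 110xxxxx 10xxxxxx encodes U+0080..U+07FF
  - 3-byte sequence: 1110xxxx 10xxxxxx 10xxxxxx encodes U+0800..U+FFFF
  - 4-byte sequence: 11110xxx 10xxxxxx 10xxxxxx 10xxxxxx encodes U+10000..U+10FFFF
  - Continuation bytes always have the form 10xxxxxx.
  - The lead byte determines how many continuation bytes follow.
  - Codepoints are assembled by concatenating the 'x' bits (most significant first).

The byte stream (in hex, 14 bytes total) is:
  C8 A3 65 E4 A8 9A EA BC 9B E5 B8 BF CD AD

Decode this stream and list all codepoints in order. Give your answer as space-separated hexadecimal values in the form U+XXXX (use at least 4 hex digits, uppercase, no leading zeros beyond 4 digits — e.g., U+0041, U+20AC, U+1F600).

Byte[0]=C8: 2-byte lead, need 1 cont bytes. acc=0x8
Byte[1]=A3: continuation. acc=(acc<<6)|0x23=0x223
Completed: cp=U+0223 (starts at byte 0)
Byte[2]=65: 1-byte ASCII. cp=U+0065
Byte[3]=E4: 3-byte lead, need 2 cont bytes. acc=0x4
Byte[4]=A8: continuation. acc=(acc<<6)|0x28=0x128
Byte[5]=9A: continuation. acc=(acc<<6)|0x1A=0x4A1A
Completed: cp=U+4A1A (starts at byte 3)
Byte[6]=EA: 3-byte lead, need 2 cont bytes. acc=0xA
Byte[7]=BC: continuation. acc=(acc<<6)|0x3C=0x2BC
Byte[8]=9B: continuation. acc=(acc<<6)|0x1B=0xAF1B
Completed: cp=U+AF1B (starts at byte 6)
Byte[9]=E5: 3-byte lead, need 2 cont bytes. acc=0x5
Byte[10]=B8: continuation. acc=(acc<<6)|0x38=0x178
Byte[11]=BF: continuation. acc=(acc<<6)|0x3F=0x5E3F
Completed: cp=U+5E3F (starts at byte 9)
Byte[12]=CD: 2-byte lead, need 1 cont bytes. acc=0xD
Byte[13]=AD: continuation. acc=(acc<<6)|0x2D=0x36D
Completed: cp=U+036D (starts at byte 12)

Answer: U+0223 U+0065 U+4A1A U+AF1B U+5E3F U+036D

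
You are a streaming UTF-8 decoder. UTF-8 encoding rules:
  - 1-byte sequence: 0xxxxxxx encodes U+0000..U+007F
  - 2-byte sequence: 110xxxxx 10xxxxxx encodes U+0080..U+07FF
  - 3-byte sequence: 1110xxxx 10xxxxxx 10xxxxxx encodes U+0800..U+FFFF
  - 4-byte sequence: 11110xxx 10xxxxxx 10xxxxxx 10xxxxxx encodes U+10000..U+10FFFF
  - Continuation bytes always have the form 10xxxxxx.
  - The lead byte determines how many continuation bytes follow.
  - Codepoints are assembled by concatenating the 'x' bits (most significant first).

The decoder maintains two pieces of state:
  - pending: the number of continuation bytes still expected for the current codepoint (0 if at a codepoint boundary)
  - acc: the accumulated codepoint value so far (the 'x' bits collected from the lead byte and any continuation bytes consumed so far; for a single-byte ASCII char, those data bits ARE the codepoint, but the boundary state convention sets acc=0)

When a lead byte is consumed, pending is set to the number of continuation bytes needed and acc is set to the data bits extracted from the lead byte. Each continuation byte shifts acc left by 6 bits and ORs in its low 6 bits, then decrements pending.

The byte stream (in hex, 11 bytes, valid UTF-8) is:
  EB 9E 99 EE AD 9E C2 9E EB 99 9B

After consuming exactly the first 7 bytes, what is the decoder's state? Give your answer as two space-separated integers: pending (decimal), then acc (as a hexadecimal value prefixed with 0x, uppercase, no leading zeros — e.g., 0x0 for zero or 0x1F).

Byte[0]=EB: 3-byte lead. pending=2, acc=0xB
Byte[1]=9E: continuation. acc=(acc<<6)|0x1E=0x2DE, pending=1
Byte[2]=99: continuation. acc=(acc<<6)|0x19=0xB799, pending=0
Byte[3]=EE: 3-byte lead. pending=2, acc=0xE
Byte[4]=AD: continuation. acc=(acc<<6)|0x2D=0x3AD, pending=1
Byte[5]=9E: continuation. acc=(acc<<6)|0x1E=0xEB5E, pending=0
Byte[6]=C2: 2-byte lead. pending=1, acc=0x2

Answer: 1 0x2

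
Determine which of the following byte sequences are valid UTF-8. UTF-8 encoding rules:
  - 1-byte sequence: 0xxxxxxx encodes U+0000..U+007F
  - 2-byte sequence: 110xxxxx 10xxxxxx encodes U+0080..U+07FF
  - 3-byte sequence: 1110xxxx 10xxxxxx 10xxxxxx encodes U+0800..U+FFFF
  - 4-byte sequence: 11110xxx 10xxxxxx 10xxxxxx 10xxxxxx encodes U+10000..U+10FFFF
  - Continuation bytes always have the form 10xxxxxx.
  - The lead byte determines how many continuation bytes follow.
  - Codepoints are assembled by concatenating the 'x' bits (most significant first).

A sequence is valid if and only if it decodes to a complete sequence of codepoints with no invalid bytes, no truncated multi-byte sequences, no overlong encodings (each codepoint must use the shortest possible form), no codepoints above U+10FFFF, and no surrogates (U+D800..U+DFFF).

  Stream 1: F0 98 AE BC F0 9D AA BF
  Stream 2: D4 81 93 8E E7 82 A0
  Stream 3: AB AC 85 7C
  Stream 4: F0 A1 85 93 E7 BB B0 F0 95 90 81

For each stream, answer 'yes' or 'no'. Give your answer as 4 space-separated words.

Stream 1: decodes cleanly. VALID
Stream 2: error at byte offset 2. INVALID
Stream 3: error at byte offset 0. INVALID
Stream 4: decodes cleanly. VALID

Answer: yes no no yes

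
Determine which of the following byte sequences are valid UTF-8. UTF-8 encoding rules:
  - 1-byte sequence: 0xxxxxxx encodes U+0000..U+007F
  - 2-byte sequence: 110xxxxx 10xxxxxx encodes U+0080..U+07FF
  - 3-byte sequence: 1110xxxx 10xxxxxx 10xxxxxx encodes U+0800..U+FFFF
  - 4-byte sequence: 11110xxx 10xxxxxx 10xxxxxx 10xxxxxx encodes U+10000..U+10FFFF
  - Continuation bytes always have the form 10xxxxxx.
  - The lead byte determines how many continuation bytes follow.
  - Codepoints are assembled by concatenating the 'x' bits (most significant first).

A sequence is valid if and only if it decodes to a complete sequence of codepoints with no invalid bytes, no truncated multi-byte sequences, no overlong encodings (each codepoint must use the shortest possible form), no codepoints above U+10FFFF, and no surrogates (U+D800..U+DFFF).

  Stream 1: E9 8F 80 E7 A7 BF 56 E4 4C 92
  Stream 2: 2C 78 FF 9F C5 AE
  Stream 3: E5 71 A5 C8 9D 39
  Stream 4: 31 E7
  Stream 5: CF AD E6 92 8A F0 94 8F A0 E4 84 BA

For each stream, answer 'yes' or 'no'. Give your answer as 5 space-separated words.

Answer: no no no no yes

Derivation:
Stream 1: error at byte offset 8. INVALID
Stream 2: error at byte offset 2. INVALID
Stream 3: error at byte offset 1. INVALID
Stream 4: error at byte offset 2. INVALID
Stream 5: decodes cleanly. VALID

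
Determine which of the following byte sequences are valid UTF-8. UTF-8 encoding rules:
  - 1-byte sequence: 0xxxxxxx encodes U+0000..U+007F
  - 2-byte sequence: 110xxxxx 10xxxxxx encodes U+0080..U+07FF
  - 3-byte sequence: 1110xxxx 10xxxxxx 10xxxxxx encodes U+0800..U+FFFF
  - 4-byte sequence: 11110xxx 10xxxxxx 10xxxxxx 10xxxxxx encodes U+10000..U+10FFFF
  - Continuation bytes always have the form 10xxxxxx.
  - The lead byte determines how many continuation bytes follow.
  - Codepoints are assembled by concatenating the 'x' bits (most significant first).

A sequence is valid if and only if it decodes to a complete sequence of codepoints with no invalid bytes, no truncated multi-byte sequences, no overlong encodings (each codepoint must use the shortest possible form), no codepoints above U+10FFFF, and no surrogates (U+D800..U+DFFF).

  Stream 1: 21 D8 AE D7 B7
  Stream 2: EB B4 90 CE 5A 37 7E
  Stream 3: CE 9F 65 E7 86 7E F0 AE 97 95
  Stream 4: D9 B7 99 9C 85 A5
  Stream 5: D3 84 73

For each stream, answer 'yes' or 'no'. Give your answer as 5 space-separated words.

Answer: yes no no no yes

Derivation:
Stream 1: decodes cleanly. VALID
Stream 2: error at byte offset 4. INVALID
Stream 3: error at byte offset 5. INVALID
Stream 4: error at byte offset 2. INVALID
Stream 5: decodes cleanly. VALID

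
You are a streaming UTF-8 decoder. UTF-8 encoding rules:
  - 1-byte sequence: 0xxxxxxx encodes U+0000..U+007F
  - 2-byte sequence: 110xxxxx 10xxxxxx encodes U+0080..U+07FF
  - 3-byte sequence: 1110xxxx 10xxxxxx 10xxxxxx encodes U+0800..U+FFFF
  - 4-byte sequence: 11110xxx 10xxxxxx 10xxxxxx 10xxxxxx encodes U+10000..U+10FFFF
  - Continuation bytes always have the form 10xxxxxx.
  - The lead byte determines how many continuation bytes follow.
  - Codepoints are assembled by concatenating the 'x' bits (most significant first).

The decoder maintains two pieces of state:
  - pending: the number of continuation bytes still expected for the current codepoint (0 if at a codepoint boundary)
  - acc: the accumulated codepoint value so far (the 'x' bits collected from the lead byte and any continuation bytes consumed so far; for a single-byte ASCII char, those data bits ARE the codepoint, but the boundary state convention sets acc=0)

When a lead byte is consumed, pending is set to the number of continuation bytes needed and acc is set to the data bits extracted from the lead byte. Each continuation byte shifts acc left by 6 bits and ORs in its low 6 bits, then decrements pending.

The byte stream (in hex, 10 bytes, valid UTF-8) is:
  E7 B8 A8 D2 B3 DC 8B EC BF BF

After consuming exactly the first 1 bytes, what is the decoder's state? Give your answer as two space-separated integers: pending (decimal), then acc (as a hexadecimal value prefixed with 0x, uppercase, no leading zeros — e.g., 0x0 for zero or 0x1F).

Answer: 2 0x7

Derivation:
Byte[0]=E7: 3-byte lead. pending=2, acc=0x7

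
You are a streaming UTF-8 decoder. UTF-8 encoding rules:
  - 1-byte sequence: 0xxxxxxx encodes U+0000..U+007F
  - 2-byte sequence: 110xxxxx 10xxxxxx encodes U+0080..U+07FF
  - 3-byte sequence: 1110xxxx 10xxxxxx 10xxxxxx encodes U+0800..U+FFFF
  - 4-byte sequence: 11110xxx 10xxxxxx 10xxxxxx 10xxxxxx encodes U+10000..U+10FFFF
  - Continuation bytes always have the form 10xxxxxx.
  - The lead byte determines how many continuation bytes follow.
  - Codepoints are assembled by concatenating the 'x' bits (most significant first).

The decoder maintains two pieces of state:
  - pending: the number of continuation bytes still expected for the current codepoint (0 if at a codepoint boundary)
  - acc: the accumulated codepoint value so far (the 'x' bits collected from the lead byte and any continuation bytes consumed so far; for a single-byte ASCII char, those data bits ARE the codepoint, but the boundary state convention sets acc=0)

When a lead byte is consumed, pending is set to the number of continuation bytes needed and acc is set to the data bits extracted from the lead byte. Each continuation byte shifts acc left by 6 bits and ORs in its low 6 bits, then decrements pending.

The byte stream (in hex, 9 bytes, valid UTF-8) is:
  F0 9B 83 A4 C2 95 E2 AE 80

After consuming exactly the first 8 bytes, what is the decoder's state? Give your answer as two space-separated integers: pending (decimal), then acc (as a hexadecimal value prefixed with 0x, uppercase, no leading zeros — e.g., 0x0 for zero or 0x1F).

Byte[0]=F0: 4-byte lead. pending=3, acc=0x0
Byte[1]=9B: continuation. acc=(acc<<6)|0x1B=0x1B, pending=2
Byte[2]=83: continuation. acc=(acc<<6)|0x03=0x6C3, pending=1
Byte[3]=A4: continuation. acc=(acc<<6)|0x24=0x1B0E4, pending=0
Byte[4]=C2: 2-byte lead. pending=1, acc=0x2
Byte[5]=95: continuation. acc=(acc<<6)|0x15=0x95, pending=0
Byte[6]=E2: 3-byte lead. pending=2, acc=0x2
Byte[7]=AE: continuation. acc=(acc<<6)|0x2E=0xAE, pending=1

Answer: 1 0xAE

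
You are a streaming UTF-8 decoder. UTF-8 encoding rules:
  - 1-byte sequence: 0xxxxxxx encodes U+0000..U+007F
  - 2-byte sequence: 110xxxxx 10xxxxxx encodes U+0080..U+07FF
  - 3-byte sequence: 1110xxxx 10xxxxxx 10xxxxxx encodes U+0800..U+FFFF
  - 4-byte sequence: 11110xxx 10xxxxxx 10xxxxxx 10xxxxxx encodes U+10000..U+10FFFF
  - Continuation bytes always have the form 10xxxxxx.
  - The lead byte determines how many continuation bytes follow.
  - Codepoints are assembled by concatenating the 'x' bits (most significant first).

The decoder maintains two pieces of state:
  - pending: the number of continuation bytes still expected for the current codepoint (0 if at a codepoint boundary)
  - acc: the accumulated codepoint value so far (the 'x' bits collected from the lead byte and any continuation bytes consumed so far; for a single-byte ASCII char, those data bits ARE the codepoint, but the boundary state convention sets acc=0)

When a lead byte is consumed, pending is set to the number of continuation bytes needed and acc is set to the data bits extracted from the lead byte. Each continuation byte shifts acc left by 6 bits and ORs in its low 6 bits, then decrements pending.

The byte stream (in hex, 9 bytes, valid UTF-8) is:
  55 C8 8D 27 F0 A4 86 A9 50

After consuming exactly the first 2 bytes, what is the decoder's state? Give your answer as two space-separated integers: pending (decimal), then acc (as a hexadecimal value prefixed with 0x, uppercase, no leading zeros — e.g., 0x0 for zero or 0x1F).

Answer: 1 0x8

Derivation:
Byte[0]=55: 1-byte. pending=0, acc=0x0
Byte[1]=C8: 2-byte lead. pending=1, acc=0x8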